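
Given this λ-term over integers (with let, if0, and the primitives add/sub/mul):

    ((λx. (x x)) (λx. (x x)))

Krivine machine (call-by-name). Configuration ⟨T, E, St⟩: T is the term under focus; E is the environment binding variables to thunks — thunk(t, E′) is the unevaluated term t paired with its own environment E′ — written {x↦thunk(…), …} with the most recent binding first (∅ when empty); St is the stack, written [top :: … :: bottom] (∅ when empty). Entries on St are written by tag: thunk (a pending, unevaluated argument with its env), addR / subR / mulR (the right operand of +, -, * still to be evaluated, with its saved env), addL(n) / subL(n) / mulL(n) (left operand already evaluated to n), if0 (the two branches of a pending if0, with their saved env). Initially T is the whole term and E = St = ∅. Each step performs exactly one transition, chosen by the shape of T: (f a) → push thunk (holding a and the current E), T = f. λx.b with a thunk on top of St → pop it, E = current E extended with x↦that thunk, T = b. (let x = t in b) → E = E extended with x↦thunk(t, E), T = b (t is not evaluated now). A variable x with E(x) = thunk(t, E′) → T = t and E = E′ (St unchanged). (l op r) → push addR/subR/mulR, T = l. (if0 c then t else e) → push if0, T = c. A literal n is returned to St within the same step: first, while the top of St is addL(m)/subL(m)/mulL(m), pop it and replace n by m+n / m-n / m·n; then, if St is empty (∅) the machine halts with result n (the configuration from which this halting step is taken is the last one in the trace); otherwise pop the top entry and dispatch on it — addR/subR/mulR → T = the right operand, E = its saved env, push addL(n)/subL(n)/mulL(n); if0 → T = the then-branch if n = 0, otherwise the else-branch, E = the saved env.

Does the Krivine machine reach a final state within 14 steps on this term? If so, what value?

Answer: DIVERGES (no final state within 14 steps)

Machine steps:
0. [T=((λx. (x x)) (λx. (x x))) | E=∅ | St=∅]
1. [T=(λx. (x x)) | E=∅ | St=[thunk]]
2. [T=(x x) | E={x↦thunk((λx. (x x)), ∅)} | St=∅]
3. [T=x | E={x↦thunk((λx. (x x)), ∅)} | St=[thunk]]
4. [T=(λx. (x x)) | E=∅ | St=[thunk]]
5. [T=(x x) | E={x↦thunk(x, {x↦thunk((λx. (x x)), ∅)})} | St=∅]
6. [T=x | E={x↦thunk(x, {x↦thunk((λx. (x x)), ∅)})} | St=[thunk]]
7. [T=x | E={x↦thunk((λx. (x x)), ∅)} | St=[thunk]]
8. [T=(λx. (x x)) | E=∅ | St=[thunk]]
9. [T=(x x) | E={x↦thunk(x, {x↦thunk(x, {x↦thunk((λx. (x x)), ∅)})})} | St=∅]
10. [T=x | E={x↦thunk(x, {x↦thunk(x, {x↦thunk((λx. (x x)), ∅)})})} | St=[thunk]]
11. [T=x | E={x↦thunk(x, {x↦thunk((λx. (x x)), ∅)})} | St=[thunk]]
12. [T=x | E={x↦thunk((λx. (x x)), ∅)} | St=[thunk]]
13. [T=(λx. (x x)) | E=∅ | St=[thunk]]
14. [T=(x x) | E={x↦thunk(x, {x↦thunk(x, {x↦thunk(x, {x↦thunk((λx. (x x)), ∅)})})})} | St=∅]
→ 14 transitions taken and the configuration is still not final: no result within 14 steps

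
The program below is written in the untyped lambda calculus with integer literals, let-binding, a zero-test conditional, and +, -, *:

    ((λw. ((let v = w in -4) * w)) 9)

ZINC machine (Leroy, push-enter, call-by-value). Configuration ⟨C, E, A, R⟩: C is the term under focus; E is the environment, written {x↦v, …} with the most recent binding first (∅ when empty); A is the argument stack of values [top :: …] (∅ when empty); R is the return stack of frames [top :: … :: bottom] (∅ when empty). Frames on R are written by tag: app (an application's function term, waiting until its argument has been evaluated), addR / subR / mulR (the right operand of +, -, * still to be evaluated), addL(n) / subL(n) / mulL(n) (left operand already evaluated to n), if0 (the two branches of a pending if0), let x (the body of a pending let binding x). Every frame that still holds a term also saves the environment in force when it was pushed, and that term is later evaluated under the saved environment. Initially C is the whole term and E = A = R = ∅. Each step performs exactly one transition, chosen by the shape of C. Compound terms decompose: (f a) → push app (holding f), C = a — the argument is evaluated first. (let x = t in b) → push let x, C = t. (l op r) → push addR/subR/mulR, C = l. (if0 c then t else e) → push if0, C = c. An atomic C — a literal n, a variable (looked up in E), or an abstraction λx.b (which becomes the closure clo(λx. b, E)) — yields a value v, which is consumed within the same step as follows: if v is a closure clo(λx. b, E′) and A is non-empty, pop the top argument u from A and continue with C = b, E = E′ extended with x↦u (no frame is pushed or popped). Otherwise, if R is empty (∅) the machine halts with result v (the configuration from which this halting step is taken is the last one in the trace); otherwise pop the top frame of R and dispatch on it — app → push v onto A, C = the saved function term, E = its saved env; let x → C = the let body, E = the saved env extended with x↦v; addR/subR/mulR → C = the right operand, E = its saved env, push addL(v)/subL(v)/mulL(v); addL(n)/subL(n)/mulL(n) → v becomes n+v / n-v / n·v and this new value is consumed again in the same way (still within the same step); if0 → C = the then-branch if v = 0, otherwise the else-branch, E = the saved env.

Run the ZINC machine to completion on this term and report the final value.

step 0: <C=((λw. ((let v = w in -4) * w)) 9), E=∅, A=∅, R=∅>
step 1: <C=9, E=∅, A=∅, R=[app]>
step 2: <C=(λw. ((let v = w in -4) * w)), E=∅, A=[9], R=∅>
step 3: <C=((let v = w in -4) * w), E={w↦9}, A=∅, R=∅>
step 4: <C=(let v = w in -4), E={w↦9}, A=∅, R=[mulR]>
step 5: <C=w, E={w↦9}, A=∅, R=[let v :: mulR]>
step 6: <C=-4, E={v↦9, w↦9}, A=∅, R=[mulR]>
step 7: <C=w, E={w↦9}, A=∅, R=[mulL(-4)]>
→ final value -36

Answer: -36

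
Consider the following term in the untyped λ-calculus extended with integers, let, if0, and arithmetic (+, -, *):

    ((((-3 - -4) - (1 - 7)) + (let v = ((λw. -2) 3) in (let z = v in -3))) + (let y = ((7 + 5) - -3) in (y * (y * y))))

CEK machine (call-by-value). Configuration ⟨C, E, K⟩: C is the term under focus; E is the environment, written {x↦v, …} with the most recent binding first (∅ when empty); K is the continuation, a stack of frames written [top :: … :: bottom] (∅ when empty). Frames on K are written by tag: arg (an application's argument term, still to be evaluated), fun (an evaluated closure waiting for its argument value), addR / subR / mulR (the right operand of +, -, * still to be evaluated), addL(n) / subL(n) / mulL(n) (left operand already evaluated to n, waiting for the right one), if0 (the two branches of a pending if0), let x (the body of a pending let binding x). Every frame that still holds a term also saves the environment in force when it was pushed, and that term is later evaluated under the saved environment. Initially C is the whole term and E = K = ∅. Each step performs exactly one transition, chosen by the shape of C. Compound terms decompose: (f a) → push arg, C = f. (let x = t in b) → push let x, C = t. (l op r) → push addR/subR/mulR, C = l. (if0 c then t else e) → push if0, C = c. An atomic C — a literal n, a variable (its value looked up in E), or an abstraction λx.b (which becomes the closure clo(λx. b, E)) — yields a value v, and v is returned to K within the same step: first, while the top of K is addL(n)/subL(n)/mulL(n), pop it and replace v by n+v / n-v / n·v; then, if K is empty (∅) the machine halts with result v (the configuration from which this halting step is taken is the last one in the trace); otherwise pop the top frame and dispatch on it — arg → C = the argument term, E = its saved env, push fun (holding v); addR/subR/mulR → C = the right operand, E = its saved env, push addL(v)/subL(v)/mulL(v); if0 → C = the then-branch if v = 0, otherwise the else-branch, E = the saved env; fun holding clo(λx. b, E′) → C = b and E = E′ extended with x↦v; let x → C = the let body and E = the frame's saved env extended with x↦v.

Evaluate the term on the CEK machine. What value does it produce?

t=0: <C=((((-3 - -4) - (1 - 7)) + (let v = ((λw. -2) 3) in (let z = v in -3))) + (let y = ((7 + 5) - -3) in (y * (y * y)))), E=∅, K=∅>
t=1: <C=(((-3 - -4) - (1 - 7)) + (let v = ((λw. -2) 3) in (let z = v in -3))), E=∅, K=[addR]>
t=2: <C=((-3 - -4) - (1 - 7)), E=∅, K=[addR :: addR]>
t=3: <C=(-3 - -4), E=∅, K=[subR :: addR :: addR]>
t=4: <C=-3, E=∅, K=[subR :: subR :: addR :: addR]>
t=5: <C=-4, E=∅, K=[subL(-3) :: subR :: addR :: addR]>
t=6: <C=(1 - 7), E=∅, K=[subL(1) :: addR :: addR]>
t=7: <C=1, E=∅, K=[subR :: subL(1) :: addR :: addR]>
t=8: <C=7, E=∅, K=[subL(1) :: subL(1) :: addR :: addR]>
t=9: <C=(let v = ((λw. -2) 3) in (let z = v in -3)), E=∅, K=[addL(7) :: addR]>
t=10: <C=((λw. -2) 3), E=∅, K=[let v :: addL(7) :: addR]>
t=11: <C=(λw. -2), E=∅, K=[arg :: let v :: addL(7) :: addR]>
t=12: <C=3, E=∅, K=[fun :: let v :: addL(7) :: addR]>
t=13: <C=-2, E={w↦3}, K=[let v :: addL(7) :: addR]>
t=14: <C=(let z = v in -3), E={v↦-2}, K=[addL(7) :: addR]>
t=15: <C=v, E={v↦-2}, K=[let z :: addL(7) :: addR]>
t=16: <C=-3, E={z↦-2, v↦-2}, K=[addL(7) :: addR]>
t=17: <C=(let y = ((7 + 5) - -3) in (y * (y * y))), E=∅, K=[addL(4)]>
t=18: <C=((7 + 5) - -3), E=∅, K=[let y :: addL(4)]>
t=19: <C=(7 + 5), E=∅, K=[subR :: let y :: addL(4)]>
t=20: <C=7, E=∅, K=[addR :: subR :: let y :: addL(4)]>
t=21: <C=5, E=∅, K=[addL(7) :: subR :: let y :: addL(4)]>
t=22: <C=-3, E=∅, K=[subL(12) :: let y :: addL(4)]>
t=23: <C=(y * (y * y)), E={y↦15}, K=[addL(4)]>
t=24: <C=y, E={y↦15}, K=[mulR :: addL(4)]>
t=25: <C=(y * y), E={y↦15}, K=[mulL(15) :: addL(4)]>
t=26: <C=y, E={y↦15}, K=[mulR :: mulL(15) :: addL(4)]>
t=27: <C=y, E={y↦15}, K=[mulL(15) :: mulL(15) :: addL(4)]>
→ final value 3379

Answer: 3379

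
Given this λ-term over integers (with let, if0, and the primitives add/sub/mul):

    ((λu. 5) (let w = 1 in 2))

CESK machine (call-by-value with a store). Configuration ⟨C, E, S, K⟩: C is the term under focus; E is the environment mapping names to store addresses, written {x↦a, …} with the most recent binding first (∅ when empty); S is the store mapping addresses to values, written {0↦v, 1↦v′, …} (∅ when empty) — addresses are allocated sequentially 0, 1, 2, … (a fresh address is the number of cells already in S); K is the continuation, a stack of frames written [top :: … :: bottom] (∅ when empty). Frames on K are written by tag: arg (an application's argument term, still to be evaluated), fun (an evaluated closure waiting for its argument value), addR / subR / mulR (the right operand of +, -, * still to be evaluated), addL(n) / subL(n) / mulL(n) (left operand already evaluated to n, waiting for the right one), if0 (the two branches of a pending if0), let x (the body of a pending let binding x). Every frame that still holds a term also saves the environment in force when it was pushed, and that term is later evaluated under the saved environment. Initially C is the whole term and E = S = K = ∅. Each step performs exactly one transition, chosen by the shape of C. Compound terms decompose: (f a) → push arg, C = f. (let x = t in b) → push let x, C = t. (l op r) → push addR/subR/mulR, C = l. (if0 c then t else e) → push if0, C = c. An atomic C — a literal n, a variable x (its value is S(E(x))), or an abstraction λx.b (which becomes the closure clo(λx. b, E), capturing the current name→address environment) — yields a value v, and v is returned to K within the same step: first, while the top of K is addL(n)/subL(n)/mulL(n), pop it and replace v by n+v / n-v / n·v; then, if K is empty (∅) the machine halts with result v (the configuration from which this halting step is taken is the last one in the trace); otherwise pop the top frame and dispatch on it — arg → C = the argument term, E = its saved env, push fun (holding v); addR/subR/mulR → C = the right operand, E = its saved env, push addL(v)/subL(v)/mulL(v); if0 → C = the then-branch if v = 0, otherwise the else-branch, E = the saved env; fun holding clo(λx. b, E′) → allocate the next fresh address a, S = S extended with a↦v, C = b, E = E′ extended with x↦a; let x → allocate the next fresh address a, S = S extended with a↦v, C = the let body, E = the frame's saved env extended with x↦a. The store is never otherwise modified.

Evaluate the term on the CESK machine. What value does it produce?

0. <C=((λu. 5) (let w = 1 in 2)), E=∅, S=∅, K=∅>
1. <C=(λu. 5), E=∅, S=∅, K=[arg]>
2. <C=(let w = 1 in 2), E=∅, S=∅, K=[fun]>
3. <C=1, E=∅, S=∅, K=[let w :: fun]>
4. <C=2, E={w↦0}, S={0↦1}, K=[fun]>
5. <C=5, E={u↦1}, S={0↦1, 1↦2}, K=∅>
→ final value 5

Answer: 5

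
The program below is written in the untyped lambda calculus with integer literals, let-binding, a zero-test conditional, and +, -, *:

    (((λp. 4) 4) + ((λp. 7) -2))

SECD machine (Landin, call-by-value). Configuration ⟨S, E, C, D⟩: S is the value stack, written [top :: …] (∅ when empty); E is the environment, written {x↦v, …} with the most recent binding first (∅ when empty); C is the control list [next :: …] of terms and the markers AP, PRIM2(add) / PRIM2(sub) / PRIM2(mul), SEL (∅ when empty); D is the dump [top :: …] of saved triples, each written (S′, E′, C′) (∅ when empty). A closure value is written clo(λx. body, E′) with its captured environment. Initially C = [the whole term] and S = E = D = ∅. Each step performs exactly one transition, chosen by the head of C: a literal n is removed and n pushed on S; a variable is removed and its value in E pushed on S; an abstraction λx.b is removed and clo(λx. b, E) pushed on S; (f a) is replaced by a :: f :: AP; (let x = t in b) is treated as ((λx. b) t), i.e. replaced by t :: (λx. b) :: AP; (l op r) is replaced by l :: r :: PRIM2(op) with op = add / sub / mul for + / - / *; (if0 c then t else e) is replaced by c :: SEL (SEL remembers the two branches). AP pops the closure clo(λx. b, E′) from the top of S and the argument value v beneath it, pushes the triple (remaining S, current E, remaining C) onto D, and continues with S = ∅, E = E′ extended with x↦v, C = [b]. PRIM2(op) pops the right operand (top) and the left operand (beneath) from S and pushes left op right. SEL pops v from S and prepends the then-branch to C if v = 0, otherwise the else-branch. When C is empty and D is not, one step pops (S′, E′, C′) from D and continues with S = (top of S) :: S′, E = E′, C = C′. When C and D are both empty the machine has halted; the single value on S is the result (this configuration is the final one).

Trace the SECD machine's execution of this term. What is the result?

t=0: <S=∅, E=∅, C=[(((λp. 4) 4) + ((λp. 7) -2))], D=∅>
t=1: <S=∅, E=∅, C=[((λp. 4) 4) :: ((λp. 7) -2) :: PRIM2(add)], D=∅>
t=2: <S=∅, E=∅, C=[4 :: (λp. 4) :: AP :: ((λp. 7) -2) :: PRIM2(add)], D=∅>
t=3: <S=[4], E=∅, C=[(λp. 4) :: AP :: ((λp. 7) -2) :: PRIM2(add)], D=∅>
t=4: <S=[clo(λp. 4, ∅) :: 4], E=∅, C=[AP :: ((λp. 7) -2) :: PRIM2(add)], D=∅>
t=5: <S=∅, E={p↦4}, C=[4], D=[(∅, ∅, [((λp. 7) -2) :: PRIM2(add)])]>
t=6: <S=[4], E={p↦4}, C=∅, D=[(∅, ∅, [((λp. 7) -2) :: PRIM2(add)])]>
t=7: <S=[4], E=∅, C=[((λp. 7) -2) :: PRIM2(add)], D=∅>
t=8: <S=[4], E=∅, C=[-2 :: (λp. 7) :: AP :: PRIM2(add)], D=∅>
t=9: <S=[-2 :: 4], E=∅, C=[(λp. 7) :: AP :: PRIM2(add)], D=∅>
t=10: <S=[clo(λp. 7, ∅) :: -2 :: 4], E=∅, C=[AP :: PRIM2(add)], D=∅>
t=11: <S=∅, E={p↦-2}, C=[7], D=[([4], ∅, [PRIM2(add)])]>
t=12: <S=[7], E={p↦-2}, C=∅, D=[([4], ∅, [PRIM2(add)])]>
t=13: <S=[7 :: 4], E=∅, C=[PRIM2(add)], D=∅>
t=14: <S=[11], E=∅, C=∅, D=∅>
→ final value 11

Answer: 11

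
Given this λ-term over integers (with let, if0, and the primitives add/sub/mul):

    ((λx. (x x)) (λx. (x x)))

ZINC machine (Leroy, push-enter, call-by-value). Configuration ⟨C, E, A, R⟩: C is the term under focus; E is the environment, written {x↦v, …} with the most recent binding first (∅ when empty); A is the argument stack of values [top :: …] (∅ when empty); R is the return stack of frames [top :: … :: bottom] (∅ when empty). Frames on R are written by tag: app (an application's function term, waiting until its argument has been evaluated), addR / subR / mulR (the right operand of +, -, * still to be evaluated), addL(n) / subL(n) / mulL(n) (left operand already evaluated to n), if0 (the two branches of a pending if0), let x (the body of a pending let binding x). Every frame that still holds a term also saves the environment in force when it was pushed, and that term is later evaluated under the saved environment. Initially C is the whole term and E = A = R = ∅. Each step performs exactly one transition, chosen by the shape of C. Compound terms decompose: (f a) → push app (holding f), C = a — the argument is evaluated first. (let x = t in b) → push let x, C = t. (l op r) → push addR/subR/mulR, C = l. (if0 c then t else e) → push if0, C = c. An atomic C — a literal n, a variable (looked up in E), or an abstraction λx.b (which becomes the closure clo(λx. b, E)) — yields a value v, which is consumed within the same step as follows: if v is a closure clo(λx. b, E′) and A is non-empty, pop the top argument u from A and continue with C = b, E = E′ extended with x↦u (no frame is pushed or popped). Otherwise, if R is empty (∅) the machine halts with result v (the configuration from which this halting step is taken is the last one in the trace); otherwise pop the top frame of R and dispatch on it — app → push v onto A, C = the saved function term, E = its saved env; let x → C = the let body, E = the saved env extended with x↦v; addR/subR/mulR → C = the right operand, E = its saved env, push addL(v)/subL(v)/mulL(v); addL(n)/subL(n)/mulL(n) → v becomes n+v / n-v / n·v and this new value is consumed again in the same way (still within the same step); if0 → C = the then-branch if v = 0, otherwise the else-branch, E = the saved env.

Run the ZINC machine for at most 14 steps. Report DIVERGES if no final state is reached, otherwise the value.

Answer: DIVERGES (no final state within 14 steps)

Execution trace:
step 0: [C=((λx. (x x)) (λx. (x x))) | E=∅ | A=∅ | R=∅]
step 1: [C=(λx. (x x)) | E=∅ | A=∅ | R=[app]]
step 2: [C=(λx. (x x)) | E=∅ | A=[clo(λx. (x x), ∅)] | R=∅]
step 3: [C=(x x) | E={x↦clo(λx. (x x), ∅)} | A=∅ | R=∅]
step 4: [C=x | E={x↦clo(λx. (x x), ∅)} | A=∅ | R=[app]]
step 5: [C=x | E={x↦clo(λx. (x x), ∅)} | A=[clo(λx. (x x), ∅)] | R=∅]
… configuration repeats with period 3 (steps 3–5 recur indefinitely) …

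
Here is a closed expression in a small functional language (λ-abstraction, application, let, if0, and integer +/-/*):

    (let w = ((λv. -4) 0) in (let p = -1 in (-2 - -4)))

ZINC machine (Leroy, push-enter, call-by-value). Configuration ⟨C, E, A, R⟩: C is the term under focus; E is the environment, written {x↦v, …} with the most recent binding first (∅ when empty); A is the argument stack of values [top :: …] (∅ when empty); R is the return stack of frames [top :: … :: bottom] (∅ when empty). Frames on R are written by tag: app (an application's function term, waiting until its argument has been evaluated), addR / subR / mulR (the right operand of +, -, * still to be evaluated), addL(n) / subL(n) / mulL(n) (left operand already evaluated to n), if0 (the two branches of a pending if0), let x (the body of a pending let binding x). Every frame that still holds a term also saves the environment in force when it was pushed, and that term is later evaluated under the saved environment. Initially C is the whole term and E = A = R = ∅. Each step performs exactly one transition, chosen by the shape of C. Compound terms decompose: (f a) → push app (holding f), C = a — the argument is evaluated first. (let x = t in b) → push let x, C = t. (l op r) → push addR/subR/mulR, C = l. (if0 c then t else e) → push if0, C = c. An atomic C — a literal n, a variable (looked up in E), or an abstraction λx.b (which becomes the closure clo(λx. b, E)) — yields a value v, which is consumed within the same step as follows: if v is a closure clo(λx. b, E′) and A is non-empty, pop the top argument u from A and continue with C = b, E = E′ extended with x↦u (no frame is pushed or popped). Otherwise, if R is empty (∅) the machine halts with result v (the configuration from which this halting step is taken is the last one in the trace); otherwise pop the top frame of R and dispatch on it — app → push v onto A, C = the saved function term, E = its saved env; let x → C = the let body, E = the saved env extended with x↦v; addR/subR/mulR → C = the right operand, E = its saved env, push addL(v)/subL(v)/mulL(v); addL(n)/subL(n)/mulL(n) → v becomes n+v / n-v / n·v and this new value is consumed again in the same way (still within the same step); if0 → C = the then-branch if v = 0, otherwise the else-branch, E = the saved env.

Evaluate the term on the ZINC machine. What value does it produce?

Answer: 2

Execution trace:
0. ⟨C=(let w = ((λv. -4) 0) in (let p = -1 in (-2 - -4))); E=∅; A=∅; R=∅⟩
1. ⟨C=((λv. -4) 0); E=∅; A=∅; R=[let w]⟩
2. ⟨C=0; E=∅; A=∅; R=[app :: let w]⟩
3. ⟨C=(λv. -4); E=∅; A=[0]; R=[let w]⟩
4. ⟨C=-4; E={v↦0}; A=∅; R=[let w]⟩
5. ⟨C=(let p = -1 in (-2 - -4)); E={w↦-4}; A=∅; R=∅⟩
6. ⟨C=-1; E={w↦-4}; A=∅; R=[let p]⟩
7. ⟨C=(-2 - -4); E={p↦-1, w↦-4}; A=∅; R=∅⟩
8. ⟨C=-2; E={p↦-1, w↦-4}; A=∅; R=[subR]⟩
9. ⟨C=-4; E={p↦-1, w↦-4}; A=∅; R=[subL(-2)]⟩
→ final value 2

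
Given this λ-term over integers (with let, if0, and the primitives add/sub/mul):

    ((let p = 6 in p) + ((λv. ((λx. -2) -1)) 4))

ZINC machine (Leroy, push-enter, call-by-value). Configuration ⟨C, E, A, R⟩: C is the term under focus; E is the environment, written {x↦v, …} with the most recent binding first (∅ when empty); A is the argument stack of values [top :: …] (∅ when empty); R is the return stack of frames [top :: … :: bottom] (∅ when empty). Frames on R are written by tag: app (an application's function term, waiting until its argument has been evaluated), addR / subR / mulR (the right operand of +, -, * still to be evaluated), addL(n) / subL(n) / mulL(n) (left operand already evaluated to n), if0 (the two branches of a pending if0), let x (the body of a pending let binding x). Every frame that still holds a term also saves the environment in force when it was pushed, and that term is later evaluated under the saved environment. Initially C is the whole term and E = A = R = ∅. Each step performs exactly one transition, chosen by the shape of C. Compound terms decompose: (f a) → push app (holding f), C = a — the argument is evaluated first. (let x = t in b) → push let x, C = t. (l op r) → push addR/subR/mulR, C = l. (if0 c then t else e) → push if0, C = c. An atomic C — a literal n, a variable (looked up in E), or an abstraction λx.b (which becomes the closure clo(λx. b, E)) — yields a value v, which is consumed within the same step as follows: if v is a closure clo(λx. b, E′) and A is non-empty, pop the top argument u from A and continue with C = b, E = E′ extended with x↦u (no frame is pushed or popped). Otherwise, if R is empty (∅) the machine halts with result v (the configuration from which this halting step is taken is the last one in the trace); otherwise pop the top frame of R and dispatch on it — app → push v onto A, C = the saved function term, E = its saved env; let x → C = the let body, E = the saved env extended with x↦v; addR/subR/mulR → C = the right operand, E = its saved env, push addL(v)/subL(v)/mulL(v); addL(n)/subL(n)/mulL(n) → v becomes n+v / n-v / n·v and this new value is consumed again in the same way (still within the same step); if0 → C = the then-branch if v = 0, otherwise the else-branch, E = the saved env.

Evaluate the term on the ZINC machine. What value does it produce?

step 0: ⟨C=((let p = 6 in p) + ((λv. ((λx. -2) -1)) 4)); E=∅; A=∅; R=∅⟩
step 1: ⟨C=(let p = 6 in p); E=∅; A=∅; R=[addR]⟩
step 2: ⟨C=6; E=∅; A=∅; R=[let p :: addR]⟩
step 3: ⟨C=p; E={p↦6}; A=∅; R=[addR]⟩
step 4: ⟨C=((λv. ((λx. -2) -1)) 4); E=∅; A=∅; R=[addL(6)]⟩
step 5: ⟨C=4; E=∅; A=∅; R=[app :: addL(6)]⟩
step 6: ⟨C=(λv. ((λx. -2) -1)); E=∅; A=[4]; R=[addL(6)]⟩
step 7: ⟨C=((λx. -2) -1); E={v↦4}; A=∅; R=[addL(6)]⟩
step 8: ⟨C=-1; E={v↦4}; A=∅; R=[app :: addL(6)]⟩
step 9: ⟨C=(λx. -2); E={v↦4}; A=[-1]; R=[addL(6)]⟩
step 10: ⟨C=-2; E={x↦-1, v↦4}; A=∅; R=[addL(6)]⟩
→ final value 4

Answer: 4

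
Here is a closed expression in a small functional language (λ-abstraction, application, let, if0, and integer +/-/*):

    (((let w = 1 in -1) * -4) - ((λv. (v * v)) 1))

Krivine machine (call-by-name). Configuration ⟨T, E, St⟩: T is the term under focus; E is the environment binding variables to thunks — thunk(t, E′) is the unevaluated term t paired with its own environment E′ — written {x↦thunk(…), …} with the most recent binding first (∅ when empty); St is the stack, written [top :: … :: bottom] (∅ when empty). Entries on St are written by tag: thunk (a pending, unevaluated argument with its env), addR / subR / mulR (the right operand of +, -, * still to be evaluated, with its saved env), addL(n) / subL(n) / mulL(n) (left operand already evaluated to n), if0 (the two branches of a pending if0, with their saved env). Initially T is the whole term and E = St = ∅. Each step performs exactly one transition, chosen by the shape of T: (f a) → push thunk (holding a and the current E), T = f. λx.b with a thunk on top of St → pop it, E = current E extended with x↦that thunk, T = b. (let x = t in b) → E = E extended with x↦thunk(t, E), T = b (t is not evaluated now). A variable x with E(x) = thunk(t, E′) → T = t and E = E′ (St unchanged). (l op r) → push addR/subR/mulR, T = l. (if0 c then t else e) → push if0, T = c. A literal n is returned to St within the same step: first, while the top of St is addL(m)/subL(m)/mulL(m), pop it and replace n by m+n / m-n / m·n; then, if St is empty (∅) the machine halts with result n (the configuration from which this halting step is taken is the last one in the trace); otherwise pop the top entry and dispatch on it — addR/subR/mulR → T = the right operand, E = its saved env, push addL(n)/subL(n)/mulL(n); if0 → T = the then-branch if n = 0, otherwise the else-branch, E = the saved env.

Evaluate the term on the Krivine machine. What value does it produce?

Answer: 3

Derivation:
0. [T=(((let w = 1 in -1) * -4) - ((λv. (v * v)) 1)) | E=∅ | St=∅]
1. [T=((let w = 1 in -1) * -4) | E=∅ | St=[subR]]
2. [T=(let w = 1 in -1) | E=∅ | St=[mulR :: subR]]
3. [T=-1 | E={w↦thunk(1, ∅)} | St=[mulR :: subR]]
4. [T=-4 | E=∅ | St=[mulL(-1) :: subR]]
5. [T=((λv. (v * v)) 1) | E=∅ | St=[subL(4)]]
6. [T=(λv. (v * v)) | E=∅ | St=[thunk :: subL(4)]]
7. [T=(v * v) | E={v↦thunk(1, ∅)} | St=[subL(4)]]
8. [T=v | E={v↦thunk(1, ∅)} | St=[mulR :: subL(4)]]
9. [T=1 | E=∅ | St=[mulR :: subL(4)]]
10. [T=v | E={v↦thunk(1, ∅)} | St=[mulL(1) :: subL(4)]]
11. [T=1 | E=∅ | St=[mulL(1) :: subL(4)]]
→ final value 3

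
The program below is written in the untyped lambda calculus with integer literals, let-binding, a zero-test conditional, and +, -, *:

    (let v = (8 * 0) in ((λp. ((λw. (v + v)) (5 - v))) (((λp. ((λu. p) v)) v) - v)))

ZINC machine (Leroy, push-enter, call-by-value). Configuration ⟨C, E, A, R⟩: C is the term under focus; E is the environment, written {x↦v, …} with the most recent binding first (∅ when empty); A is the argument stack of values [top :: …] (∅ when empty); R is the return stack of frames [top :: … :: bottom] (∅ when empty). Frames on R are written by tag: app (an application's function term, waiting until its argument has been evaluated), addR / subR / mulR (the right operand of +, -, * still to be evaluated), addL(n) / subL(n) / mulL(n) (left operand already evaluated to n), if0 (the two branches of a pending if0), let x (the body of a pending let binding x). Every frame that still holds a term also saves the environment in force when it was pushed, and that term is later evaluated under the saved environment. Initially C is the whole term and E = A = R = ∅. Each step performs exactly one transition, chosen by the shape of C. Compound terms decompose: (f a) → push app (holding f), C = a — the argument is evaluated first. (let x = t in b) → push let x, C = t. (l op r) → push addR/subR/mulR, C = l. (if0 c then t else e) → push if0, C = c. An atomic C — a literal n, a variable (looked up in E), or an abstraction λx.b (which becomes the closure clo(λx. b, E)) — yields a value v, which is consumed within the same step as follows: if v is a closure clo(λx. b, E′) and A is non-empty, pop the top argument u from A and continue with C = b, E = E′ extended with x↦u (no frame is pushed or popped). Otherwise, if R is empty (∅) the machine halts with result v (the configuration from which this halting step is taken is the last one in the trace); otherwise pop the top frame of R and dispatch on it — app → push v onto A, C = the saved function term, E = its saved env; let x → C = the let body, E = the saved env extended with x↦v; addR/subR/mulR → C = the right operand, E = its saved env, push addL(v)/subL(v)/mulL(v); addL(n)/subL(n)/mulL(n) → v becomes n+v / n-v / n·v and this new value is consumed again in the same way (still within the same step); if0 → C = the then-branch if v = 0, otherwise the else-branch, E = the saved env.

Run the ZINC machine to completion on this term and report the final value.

Answer: 0

Machine steps:
t=0: ⟨C=(let v = (8 * 0) in ((λp. ((λw. (v + v)) (5 - v))) (((λp. ((λu. p) v)) v) - v))); E=∅; A=∅; R=∅⟩
t=1: ⟨C=(8 * 0); E=∅; A=∅; R=[let v]⟩
t=2: ⟨C=8; E=∅; A=∅; R=[mulR :: let v]⟩
t=3: ⟨C=0; E=∅; A=∅; R=[mulL(8) :: let v]⟩
t=4: ⟨C=((λp. ((λw. (v + v)) (5 - v))) (((λp. ((λu. p) v)) v) - v)); E={v↦0}; A=∅; R=∅⟩
t=5: ⟨C=(((λp. ((λu. p) v)) v) - v); E={v↦0}; A=∅; R=[app]⟩
t=6: ⟨C=((λp. ((λu. p) v)) v); E={v↦0}; A=∅; R=[subR :: app]⟩
t=7: ⟨C=v; E={v↦0}; A=∅; R=[app :: subR :: app]⟩
t=8: ⟨C=(λp. ((λu. p) v)); E={v↦0}; A=[0]; R=[subR :: app]⟩
t=9: ⟨C=((λu. p) v); E={p↦0, v↦0}; A=∅; R=[subR :: app]⟩
t=10: ⟨C=v; E={p↦0, v↦0}; A=∅; R=[app :: subR :: app]⟩
t=11: ⟨C=(λu. p); E={p↦0, v↦0}; A=[0]; R=[subR :: app]⟩
t=12: ⟨C=p; E={u↦0, p↦0, v↦0}; A=∅; R=[subR :: app]⟩
t=13: ⟨C=v; E={v↦0}; A=∅; R=[subL(0) :: app]⟩
t=14: ⟨C=(λp. ((λw. (v + v)) (5 - v))); E={v↦0}; A=[0]; R=∅⟩
t=15: ⟨C=((λw. (v + v)) (5 - v)); E={p↦0, v↦0}; A=∅; R=∅⟩
t=16: ⟨C=(5 - v); E={p↦0, v↦0}; A=∅; R=[app]⟩
t=17: ⟨C=5; E={p↦0, v↦0}; A=∅; R=[subR :: app]⟩
t=18: ⟨C=v; E={p↦0, v↦0}; A=∅; R=[subL(5) :: app]⟩
t=19: ⟨C=(λw. (v + v)); E={p↦0, v↦0}; A=[5]; R=∅⟩
t=20: ⟨C=(v + v); E={w↦5, p↦0, v↦0}; A=∅; R=∅⟩
t=21: ⟨C=v; E={w↦5, p↦0, v↦0}; A=∅; R=[addR]⟩
t=22: ⟨C=v; E={w↦5, p↦0, v↦0}; A=∅; R=[addL(0)]⟩
→ final value 0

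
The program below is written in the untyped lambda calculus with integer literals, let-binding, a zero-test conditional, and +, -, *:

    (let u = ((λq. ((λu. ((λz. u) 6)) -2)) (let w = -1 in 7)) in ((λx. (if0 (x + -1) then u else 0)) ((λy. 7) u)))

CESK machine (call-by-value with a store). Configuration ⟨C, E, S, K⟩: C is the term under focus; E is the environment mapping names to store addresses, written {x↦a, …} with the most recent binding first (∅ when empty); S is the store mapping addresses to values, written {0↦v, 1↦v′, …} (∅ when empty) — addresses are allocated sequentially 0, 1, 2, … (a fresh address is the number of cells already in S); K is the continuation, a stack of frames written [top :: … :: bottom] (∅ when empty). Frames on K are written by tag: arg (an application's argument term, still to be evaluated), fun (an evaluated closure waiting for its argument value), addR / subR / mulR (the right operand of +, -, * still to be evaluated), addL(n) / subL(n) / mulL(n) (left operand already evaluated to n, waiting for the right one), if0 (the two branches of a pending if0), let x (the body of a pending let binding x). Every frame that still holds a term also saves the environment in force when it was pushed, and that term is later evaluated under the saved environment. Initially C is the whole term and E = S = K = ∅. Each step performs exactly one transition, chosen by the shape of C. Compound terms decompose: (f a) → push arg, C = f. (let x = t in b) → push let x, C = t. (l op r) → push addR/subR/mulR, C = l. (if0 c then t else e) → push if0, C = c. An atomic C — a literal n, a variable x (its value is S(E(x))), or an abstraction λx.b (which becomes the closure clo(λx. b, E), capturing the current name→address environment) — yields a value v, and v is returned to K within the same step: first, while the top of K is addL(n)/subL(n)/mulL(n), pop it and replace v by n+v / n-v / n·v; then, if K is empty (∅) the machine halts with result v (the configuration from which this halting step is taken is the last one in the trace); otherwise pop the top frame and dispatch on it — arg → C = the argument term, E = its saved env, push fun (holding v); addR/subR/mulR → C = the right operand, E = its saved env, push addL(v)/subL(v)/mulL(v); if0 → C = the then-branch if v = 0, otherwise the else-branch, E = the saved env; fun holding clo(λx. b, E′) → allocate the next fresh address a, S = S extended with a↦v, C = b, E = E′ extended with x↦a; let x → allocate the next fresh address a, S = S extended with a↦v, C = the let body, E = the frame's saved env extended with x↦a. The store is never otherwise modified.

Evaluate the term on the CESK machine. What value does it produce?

Answer: 0

Derivation:
t=0: ⟨C=(let u = ((λq. ((λu. ((λz. u) 6)) -2)) (let w = -1 in 7)) in ((λx. (if0 (x + -1) then u else 0)) ((λy. 7) u))); E=∅; S=∅; K=∅⟩
t=1: ⟨C=((λq. ((λu. ((λz. u) 6)) -2)) (let w = -1 in 7)); E=∅; S=∅; K=[let u]⟩
t=2: ⟨C=(λq. ((λu. ((λz. u) 6)) -2)); E=∅; S=∅; K=[arg :: let u]⟩
t=3: ⟨C=(let w = -1 in 7); E=∅; S=∅; K=[fun :: let u]⟩
t=4: ⟨C=-1; E=∅; S=∅; K=[let w :: fun :: let u]⟩
t=5: ⟨C=7; E={w↦0}; S={0↦-1}; K=[fun :: let u]⟩
t=6: ⟨C=((λu. ((λz. u) 6)) -2); E={q↦1}; S={0↦-1, 1↦7}; K=[let u]⟩
t=7: ⟨C=(λu. ((λz. u) 6)); E={q↦1}; S={0↦-1, 1↦7}; K=[arg :: let u]⟩
t=8: ⟨C=-2; E={q↦1}; S={0↦-1, 1↦7}; K=[fun :: let u]⟩
t=9: ⟨C=((λz. u) 6); E={u↦2, q↦1}; S={0↦-1, 1↦7, 2↦-2}; K=[let u]⟩
t=10: ⟨C=(λz. u); E={u↦2, q↦1}; S={0↦-1, 1↦7, 2↦-2}; K=[arg :: let u]⟩
t=11: ⟨C=6; E={u↦2, q↦1}; S={0↦-1, 1↦7, 2↦-2}; K=[fun :: let u]⟩
t=12: ⟨C=u; E={z↦3, u↦2, q↦1}; S={0↦-1, 1↦7, 2↦-2, 3↦6}; K=[let u]⟩
t=13: ⟨C=((λx. (if0 (x + -1) then u else 0)) ((λy. 7) u)); E={u↦4}; S={0↦-1, 1↦7, 2↦-2, 3↦6, 4↦-2}; K=∅⟩
t=14: ⟨C=(λx. (if0 (x + -1) then u else 0)); E={u↦4}; S={0↦-1, 1↦7, 2↦-2, 3↦6, 4↦-2}; K=[arg]⟩
t=15: ⟨C=((λy. 7) u); E={u↦4}; S={0↦-1, 1↦7, 2↦-2, 3↦6, 4↦-2}; K=[fun]⟩
t=16: ⟨C=(λy. 7); E={u↦4}; S={0↦-1, 1↦7, 2↦-2, 3↦6, 4↦-2}; K=[arg :: fun]⟩
t=17: ⟨C=u; E={u↦4}; S={0↦-1, 1↦7, 2↦-2, 3↦6, 4↦-2}; K=[fun :: fun]⟩
t=18: ⟨C=7; E={y↦5, u↦4}; S={0↦-1, 1↦7, 2↦-2, 3↦6, 4↦-2, 5↦-2}; K=[fun]⟩
t=19: ⟨C=(if0 (x + -1) then u else 0); E={x↦6, u↦4}; S={0↦-1, 1↦7, 2↦-2, 3↦6, 4↦-2, 5↦-2, 6↦7}; K=∅⟩
t=20: ⟨C=(x + -1); E={x↦6, u↦4}; S={0↦-1, 1↦7, 2↦-2, 3↦6, 4↦-2, 5↦-2, 6↦7}; K=[if0]⟩
t=21: ⟨C=x; E={x↦6, u↦4}; S={0↦-1, 1↦7, 2↦-2, 3↦6, 4↦-2, 5↦-2, 6↦7}; K=[addR :: if0]⟩
t=22: ⟨C=-1; E={x↦6, u↦4}; S={0↦-1, 1↦7, 2↦-2, 3↦6, 4↦-2, 5↦-2, 6↦7}; K=[addL(7) :: if0]⟩
t=23: ⟨C=0; E={x↦6, u↦4}; S={0↦-1, 1↦7, 2↦-2, 3↦6, 4↦-2, 5↦-2, 6↦7}; K=∅⟩
→ final value 0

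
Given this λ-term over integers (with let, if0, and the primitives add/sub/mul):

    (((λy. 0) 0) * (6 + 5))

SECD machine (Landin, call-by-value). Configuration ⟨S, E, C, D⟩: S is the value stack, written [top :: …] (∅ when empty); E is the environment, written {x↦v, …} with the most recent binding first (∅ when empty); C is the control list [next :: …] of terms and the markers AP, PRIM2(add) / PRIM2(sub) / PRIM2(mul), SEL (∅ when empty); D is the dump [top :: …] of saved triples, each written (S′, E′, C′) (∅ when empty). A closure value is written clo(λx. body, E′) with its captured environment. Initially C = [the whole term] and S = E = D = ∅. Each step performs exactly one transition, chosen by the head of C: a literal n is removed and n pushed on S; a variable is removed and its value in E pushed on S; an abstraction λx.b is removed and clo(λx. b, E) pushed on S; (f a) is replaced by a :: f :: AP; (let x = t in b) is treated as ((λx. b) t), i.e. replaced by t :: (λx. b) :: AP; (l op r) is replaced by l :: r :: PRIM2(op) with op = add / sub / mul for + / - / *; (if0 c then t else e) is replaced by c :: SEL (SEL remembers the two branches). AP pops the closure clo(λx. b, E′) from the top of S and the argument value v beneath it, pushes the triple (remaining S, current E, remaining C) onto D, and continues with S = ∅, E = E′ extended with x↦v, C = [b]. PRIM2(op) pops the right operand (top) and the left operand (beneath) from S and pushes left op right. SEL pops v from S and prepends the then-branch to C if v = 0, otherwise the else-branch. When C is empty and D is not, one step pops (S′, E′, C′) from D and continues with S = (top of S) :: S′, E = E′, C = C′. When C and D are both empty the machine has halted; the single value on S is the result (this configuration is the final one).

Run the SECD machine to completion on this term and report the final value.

Answer: 0

Derivation:
[0] ⟨S=∅; E=∅; C=[(((λy. 0) 0) * (6 + 5))]; D=∅⟩
[1] ⟨S=∅; E=∅; C=[((λy. 0) 0) :: (6 + 5) :: PRIM2(mul)]; D=∅⟩
[2] ⟨S=∅; E=∅; C=[0 :: (λy. 0) :: AP :: (6 + 5) :: PRIM2(mul)]; D=∅⟩
[3] ⟨S=[0]; E=∅; C=[(λy. 0) :: AP :: (6 + 5) :: PRIM2(mul)]; D=∅⟩
[4] ⟨S=[clo(λy. 0, ∅) :: 0]; E=∅; C=[AP :: (6 + 5) :: PRIM2(mul)]; D=∅⟩
[5] ⟨S=∅; E={y↦0}; C=[0]; D=[(∅, ∅, [(6 + 5) :: PRIM2(mul)])]⟩
[6] ⟨S=[0]; E={y↦0}; C=∅; D=[(∅, ∅, [(6 + 5) :: PRIM2(mul)])]⟩
[7] ⟨S=[0]; E=∅; C=[(6 + 5) :: PRIM2(mul)]; D=∅⟩
[8] ⟨S=[0]; E=∅; C=[6 :: 5 :: PRIM2(add) :: PRIM2(mul)]; D=∅⟩
[9] ⟨S=[6 :: 0]; E=∅; C=[5 :: PRIM2(add) :: PRIM2(mul)]; D=∅⟩
[10] ⟨S=[5 :: 6 :: 0]; E=∅; C=[PRIM2(add) :: PRIM2(mul)]; D=∅⟩
[11] ⟨S=[11 :: 0]; E=∅; C=[PRIM2(mul)]; D=∅⟩
[12] ⟨S=[0]; E=∅; C=∅; D=∅⟩
→ final value 0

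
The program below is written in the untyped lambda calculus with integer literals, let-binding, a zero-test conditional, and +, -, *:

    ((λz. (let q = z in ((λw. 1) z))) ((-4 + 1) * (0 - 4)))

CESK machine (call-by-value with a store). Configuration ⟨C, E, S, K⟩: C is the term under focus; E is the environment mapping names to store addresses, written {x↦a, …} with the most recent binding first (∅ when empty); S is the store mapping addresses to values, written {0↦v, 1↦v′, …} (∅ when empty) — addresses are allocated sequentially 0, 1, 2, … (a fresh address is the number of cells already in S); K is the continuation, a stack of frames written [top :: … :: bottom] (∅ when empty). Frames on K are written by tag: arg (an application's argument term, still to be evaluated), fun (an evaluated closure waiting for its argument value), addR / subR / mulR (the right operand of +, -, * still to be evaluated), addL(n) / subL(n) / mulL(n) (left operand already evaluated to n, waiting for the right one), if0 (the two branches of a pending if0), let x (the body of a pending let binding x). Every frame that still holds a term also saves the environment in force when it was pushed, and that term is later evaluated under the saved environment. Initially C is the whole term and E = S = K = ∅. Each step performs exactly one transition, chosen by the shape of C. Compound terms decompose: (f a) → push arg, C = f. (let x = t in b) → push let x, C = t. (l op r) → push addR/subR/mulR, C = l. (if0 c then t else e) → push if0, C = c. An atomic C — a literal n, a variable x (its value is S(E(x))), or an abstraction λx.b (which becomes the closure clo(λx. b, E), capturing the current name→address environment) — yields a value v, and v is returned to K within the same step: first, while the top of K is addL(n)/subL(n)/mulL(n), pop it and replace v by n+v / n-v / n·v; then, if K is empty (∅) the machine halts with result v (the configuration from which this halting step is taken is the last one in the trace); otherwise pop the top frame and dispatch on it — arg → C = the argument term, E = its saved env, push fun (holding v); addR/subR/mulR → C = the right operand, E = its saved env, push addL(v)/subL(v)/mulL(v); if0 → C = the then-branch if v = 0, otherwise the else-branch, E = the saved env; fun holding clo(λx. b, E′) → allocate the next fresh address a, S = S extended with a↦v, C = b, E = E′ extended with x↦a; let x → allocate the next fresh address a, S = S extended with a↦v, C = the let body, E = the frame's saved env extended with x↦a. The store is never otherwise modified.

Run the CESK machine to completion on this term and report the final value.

Answer: 1

Machine steps:
step 0: <C=((λz. (let q = z in ((λw. 1) z))) ((-4 + 1) * (0 - 4))), E=∅, S=∅, K=∅>
step 1: <C=(λz. (let q = z in ((λw. 1) z))), E=∅, S=∅, K=[arg]>
step 2: <C=((-4 + 1) * (0 - 4)), E=∅, S=∅, K=[fun]>
step 3: <C=(-4 + 1), E=∅, S=∅, K=[mulR :: fun]>
step 4: <C=-4, E=∅, S=∅, K=[addR :: mulR :: fun]>
step 5: <C=1, E=∅, S=∅, K=[addL(-4) :: mulR :: fun]>
step 6: <C=(0 - 4), E=∅, S=∅, K=[mulL(-3) :: fun]>
step 7: <C=0, E=∅, S=∅, K=[subR :: mulL(-3) :: fun]>
step 8: <C=4, E=∅, S=∅, K=[subL(0) :: mulL(-3) :: fun]>
step 9: <C=(let q = z in ((λw. 1) z)), E={z↦0}, S={0↦12}, K=∅>
step 10: <C=z, E={z↦0}, S={0↦12}, K=[let q]>
step 11: <C=((λw. 1) z), E={q↦1, z↦0}, S={0↦12, 1↦12}, K=∅>
step 12: <C=(λw. 1), E={q↦1, z↦0}, S={0↦12, 1↦12}, K=[arg]>
step 13: <C=z, E={q↦1, z↦0}, S={0↦12, 1↦12}, K=[fun]>
step 14: <C=1, E={w↦2, q↦1, z↦0}, S={0↦12, 1↦12, 2↦12}, K=∅>
→ final value 1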